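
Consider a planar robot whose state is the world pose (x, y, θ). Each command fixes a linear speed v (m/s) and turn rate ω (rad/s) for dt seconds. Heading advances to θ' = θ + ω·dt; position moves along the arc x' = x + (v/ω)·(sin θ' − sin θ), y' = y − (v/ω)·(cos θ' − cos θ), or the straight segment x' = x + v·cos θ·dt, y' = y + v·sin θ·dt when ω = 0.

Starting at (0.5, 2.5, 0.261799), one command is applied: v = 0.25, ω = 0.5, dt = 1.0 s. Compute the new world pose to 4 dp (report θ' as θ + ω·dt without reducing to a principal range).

(0.7157, 2.6212, 0.7618)

θ' = 0.2618 + 0.5·1.0 = 0.7618
R = v/ω = 0.25/0.5 = 0.5000
x' = 0.5 + 0.5000·(sin 0.7618 − sin 0.2618) = 0.7157
y' = 2.5 − 0.5000·(cos 0.7618 − cos 0.2618) = 2.6212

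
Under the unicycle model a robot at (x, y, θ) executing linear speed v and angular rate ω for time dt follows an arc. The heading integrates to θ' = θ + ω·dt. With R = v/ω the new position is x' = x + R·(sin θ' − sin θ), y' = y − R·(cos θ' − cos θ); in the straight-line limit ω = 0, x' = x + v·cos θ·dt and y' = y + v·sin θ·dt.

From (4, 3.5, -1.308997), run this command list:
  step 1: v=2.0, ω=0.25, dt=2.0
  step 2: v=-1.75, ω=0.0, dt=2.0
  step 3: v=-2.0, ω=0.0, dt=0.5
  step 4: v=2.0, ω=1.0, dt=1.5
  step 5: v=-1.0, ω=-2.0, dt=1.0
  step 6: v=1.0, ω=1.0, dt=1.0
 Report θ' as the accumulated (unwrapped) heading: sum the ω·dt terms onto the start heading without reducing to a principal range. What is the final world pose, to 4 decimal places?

(5.4147, 2.7062, -0.3090)

step 1: θ'=-0.8090 (R=8.0000) → pose (5.9386, 0.0488, -0.8090)
step 2: θ'=-0.8090 (straight) → pose (3.5229, 2.5813, -0.8090)
step 3: θ'=-0.8090 (straight) → pose (2.8326, 3.3049, -0.8090)
step 4: θ'=0.6910 (R=2.0000) → pose (5.5544, 3.1442, 0.6910)
step 5: θ'=-1.3090 (R=0.5000) → pose (4.7528, 3.4001, -1.3090)
step 6: θ'=-0.3090 (R=1.0000) → pose (5.4147, 2.7062, -0.3090)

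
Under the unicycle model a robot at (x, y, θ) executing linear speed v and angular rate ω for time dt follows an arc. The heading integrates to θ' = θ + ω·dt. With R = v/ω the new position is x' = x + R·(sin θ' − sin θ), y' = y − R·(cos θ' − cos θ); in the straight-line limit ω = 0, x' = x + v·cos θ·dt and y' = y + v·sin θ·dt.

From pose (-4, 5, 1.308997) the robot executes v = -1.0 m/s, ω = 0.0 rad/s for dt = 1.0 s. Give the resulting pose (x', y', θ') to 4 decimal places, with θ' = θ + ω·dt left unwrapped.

θ' = 1.3090 + 0.0·1.0 = 1.3090
ω = 0 → straight: x' = -4 + -1.0·cos(1.3090)·1.0 = -4.2588
y' = 5 + -1.0·sin(1.3090)·1.0 = 4.0341

(-4.2588, 4.0341, 1.3090)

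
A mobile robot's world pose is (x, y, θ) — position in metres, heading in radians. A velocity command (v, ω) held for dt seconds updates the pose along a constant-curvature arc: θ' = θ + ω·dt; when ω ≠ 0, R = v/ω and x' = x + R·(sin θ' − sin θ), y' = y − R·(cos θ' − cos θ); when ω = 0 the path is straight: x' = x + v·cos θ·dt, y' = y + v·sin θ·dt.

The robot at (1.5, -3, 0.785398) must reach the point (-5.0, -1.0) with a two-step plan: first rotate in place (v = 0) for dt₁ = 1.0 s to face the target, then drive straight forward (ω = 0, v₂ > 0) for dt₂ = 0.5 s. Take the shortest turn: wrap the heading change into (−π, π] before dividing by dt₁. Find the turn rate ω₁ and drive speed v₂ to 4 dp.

heading to target = atan2(-1−-3, -5−1.5) = 2.8431
Δθ = wrap(2.8431 − 0.7854) = 2.0577; ω₁ = Δθ/dt₁ = 2.0577
distance = √((-5−1.5)² + (-1−-3)²) = 6.8007; v₂ = distance/dt₂ = 13.6015

ω₁ = 2.0577, v₂ = 13.6015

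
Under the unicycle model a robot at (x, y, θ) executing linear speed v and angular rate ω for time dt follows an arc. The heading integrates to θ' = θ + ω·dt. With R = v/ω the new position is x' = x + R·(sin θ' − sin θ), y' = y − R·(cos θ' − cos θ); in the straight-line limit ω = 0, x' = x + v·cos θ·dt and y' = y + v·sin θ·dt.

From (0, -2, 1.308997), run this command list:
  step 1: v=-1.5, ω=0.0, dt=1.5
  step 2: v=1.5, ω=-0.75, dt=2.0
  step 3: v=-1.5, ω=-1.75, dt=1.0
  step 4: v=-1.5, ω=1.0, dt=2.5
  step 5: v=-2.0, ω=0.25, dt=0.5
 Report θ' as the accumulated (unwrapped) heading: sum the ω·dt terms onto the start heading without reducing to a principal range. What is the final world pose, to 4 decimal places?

step 1: θ'=1.3090 (straight) → pose (-0.5823, -4.1733, 1.3090)
step 2: θ'=-0.1910 (R=-2.0000) → pose (1.7292, -2.7273, -0.1910)
step 3: θ'=-1.9410 (R=0.8571) → pose (1.0928, -1.5757, -1.9410)
step 4: θ'=0.5590 (R=-1.5000) → pose (-1.1010, 0.2387, 0.5590)
step 5: θ'=0.6840 (R=-8.0000) → pose (-1.9135, -0.3431, 0.6840)

(-1.9135, -0.3431, 0.6840)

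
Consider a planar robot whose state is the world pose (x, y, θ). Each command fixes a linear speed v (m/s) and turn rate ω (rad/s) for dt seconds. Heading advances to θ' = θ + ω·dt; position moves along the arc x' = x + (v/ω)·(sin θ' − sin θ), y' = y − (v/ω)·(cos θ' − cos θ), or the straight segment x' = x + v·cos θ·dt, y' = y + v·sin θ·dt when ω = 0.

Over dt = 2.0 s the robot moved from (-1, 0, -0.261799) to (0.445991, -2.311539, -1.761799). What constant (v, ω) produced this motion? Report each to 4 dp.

v = 1.5000, ω = -0.7500

Δθ = -1.761799 − -0.261799 = -1.500000
ω = Δθ/dt = -1.500000/2.0 = -0.7500
R = −Δy/(cos θ' − cos θ) = -2.0000
v = R·ω = -2.0000·-0.7500 = 1.5000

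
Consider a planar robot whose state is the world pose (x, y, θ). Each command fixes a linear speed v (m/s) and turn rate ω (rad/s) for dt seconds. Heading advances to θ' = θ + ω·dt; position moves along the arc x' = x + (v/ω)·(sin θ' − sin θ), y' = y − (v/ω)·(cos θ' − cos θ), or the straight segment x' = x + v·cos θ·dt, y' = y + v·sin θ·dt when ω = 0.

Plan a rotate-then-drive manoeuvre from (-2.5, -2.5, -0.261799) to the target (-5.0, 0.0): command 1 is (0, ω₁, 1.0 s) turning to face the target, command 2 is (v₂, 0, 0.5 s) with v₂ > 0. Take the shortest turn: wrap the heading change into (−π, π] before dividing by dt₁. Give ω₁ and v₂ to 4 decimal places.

ω₁ = 2.6180, v₂ = 7.0711

heading to target = atan2(0−-2.5, -5−-2.5) = 2.3562
Δθ = wrap(2.3562 − -0.2618) = 2.6180; ω₁ = Δθ/dt₁ = 2.6180
distance = √((-5−-2.5)² + (0−-2.5)²) = 3.5355; v₂ = distance/dt₂ = 7.0711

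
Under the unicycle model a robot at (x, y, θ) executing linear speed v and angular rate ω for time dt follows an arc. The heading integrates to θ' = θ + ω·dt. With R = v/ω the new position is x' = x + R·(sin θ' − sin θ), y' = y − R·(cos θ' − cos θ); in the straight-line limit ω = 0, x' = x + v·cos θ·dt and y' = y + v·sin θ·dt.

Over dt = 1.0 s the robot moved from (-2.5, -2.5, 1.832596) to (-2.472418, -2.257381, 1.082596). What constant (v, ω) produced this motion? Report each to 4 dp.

v = 0.2500, ω = -0.7500

Δθ = 1.082596 − 1.832596 = -0.750000
ω = Δθ/dt = -0.750000/1.0 = -0.7500
R = −Δy/(cos θ' − cos θ) = -0.3333
v = R·ω = -0.3333·-0.7500 = 0.2500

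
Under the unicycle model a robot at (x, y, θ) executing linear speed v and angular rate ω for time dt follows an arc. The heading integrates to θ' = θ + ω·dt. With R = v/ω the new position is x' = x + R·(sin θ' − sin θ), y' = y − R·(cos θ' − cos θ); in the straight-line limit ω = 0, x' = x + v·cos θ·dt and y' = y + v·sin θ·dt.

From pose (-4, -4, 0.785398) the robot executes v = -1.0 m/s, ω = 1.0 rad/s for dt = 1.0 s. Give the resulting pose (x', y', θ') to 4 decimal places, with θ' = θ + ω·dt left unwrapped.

(-4.2700, -4.9201, 1.7854)

θ' = 0.7854 + 1.0·1.0 = 1.7854
R = v/ω = -1.0/1.0 = -1.0000
x' = -4 + -1.0000·(sin 1.7854 − sin 0.7854) = -4.2700
y' = -4 − -1.0000·(cos 1.7854 − cos 0.7854) = -4.9201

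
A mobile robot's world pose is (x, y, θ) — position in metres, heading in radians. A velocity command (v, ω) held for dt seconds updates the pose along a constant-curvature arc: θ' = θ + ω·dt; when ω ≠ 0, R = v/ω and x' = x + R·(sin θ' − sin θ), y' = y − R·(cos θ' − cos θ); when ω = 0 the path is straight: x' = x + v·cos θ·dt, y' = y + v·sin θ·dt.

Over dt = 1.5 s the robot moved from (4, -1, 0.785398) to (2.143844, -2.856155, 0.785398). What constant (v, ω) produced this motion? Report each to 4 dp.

Δθ = 0.785398 − 0.785398 = 0.000000
ω = Δθ/dt = 0.000000/1.5 = 0.0000
ω = 0 → v = (Δx·cos θ + Δy·sin θ)/dt = -1.7500

v = -1.7500, ω = 0.0000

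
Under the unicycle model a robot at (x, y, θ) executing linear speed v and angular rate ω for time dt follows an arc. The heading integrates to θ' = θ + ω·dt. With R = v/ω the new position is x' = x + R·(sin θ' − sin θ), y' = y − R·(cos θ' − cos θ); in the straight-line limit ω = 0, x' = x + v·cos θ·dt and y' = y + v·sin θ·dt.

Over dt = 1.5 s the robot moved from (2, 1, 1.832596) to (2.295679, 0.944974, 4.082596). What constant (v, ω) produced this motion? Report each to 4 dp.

v = -0.2500, ω = 1.5000

Δθ = 4.082596 − 1.832596 = 2.250000
ω = Δθ/dt = 2.250000/1.5 = 1.5000
R = Δx/(sin θ' − sin θ) = -0.1667
v = R·ω = -0.1667·1.5000 = -0.2500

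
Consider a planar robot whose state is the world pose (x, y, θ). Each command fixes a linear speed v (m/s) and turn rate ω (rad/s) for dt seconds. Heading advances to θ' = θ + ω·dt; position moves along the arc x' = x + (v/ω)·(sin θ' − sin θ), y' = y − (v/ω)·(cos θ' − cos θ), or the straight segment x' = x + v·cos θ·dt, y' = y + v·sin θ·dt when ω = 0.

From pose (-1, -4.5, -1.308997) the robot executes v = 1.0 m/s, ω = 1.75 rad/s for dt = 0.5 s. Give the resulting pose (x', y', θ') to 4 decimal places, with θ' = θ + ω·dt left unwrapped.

θ' = -1.3090 + 1.75·0.5 = -0.4340
R = v/ω = 1.0/1.75 = 0.5714
x' = -1 + 0.5714·(sin -0.4340 − sin -1.3090) = -0.6883
y' = -4.5 − 0.5714·(cos -0.4340 − cos -1.3090) = -4.8706

(-0.6883, -4.8706, -0.4340)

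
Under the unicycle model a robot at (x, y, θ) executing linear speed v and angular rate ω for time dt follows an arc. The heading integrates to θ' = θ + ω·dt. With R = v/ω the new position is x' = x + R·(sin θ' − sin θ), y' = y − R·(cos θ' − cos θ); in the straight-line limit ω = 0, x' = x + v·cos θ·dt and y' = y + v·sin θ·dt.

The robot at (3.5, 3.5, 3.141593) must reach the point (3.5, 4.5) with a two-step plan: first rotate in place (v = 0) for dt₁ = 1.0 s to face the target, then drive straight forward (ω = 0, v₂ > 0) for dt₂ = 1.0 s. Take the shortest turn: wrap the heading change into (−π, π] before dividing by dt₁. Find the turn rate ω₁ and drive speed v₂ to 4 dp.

heading to target = atan2(4.5−3.5, 3.5−3.5) = 1.5708
Δθ = wrap(1.5708 − 3.1416) = -1.5708; ω₁ = Δθ/dt₁ = -1.5708
distance = √((3.5−3.5)² + (4.5−3.5)²) = 1.0000; v₂ = distance/dt₂ = 1.0000

ω₁ = -1.5708, v₂ = 1.0000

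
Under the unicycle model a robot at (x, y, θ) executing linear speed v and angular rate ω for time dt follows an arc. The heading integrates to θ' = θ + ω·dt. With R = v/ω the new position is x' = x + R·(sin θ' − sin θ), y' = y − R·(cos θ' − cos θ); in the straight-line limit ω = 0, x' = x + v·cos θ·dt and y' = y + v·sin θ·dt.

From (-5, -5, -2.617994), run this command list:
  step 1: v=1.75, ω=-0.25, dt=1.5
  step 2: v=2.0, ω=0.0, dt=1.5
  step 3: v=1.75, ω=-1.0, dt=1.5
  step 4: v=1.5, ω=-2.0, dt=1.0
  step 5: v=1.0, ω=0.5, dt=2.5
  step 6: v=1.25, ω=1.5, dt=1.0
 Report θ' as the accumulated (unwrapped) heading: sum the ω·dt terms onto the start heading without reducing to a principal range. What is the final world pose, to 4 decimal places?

step 1: θ'=-2.9930 (R=-7.0000) → pose (-7.4636, -5.8607, -2.9930)
step 2: θ'=-2.9930 (straight) → pose (-10.4306, -6.3048, -2.9930)
step 3: θ'=-4.4930 (R=-1.7500) → pose (-12.3977, -4.9550, -4.4930)
step 4: θ'=-6.4930 (R=-0.7500) → pose (-11.5095, -4.0582, -6.4930)
step 5: θ'=-5.2430 (R=2.0000) → pose (-9.3679, -3.1142, -5.2430)
step 6: θ'=-3.7430 (R=0.8333) → pose (-9.6152, -2.0053, -3.7430)

(-9.6152, -2.0053, -3.7430)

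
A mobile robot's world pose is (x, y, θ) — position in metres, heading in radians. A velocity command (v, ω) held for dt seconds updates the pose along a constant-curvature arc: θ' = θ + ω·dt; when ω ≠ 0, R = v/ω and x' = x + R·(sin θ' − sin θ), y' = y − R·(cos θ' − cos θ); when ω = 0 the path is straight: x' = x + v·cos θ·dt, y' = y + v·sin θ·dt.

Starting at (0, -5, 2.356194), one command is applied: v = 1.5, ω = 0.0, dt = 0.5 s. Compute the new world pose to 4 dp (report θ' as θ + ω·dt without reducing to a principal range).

(-0.5303, -4.4697, 2.3562)

θ' = 2.3562 + 0.0·0.5 = 2.3562
ω = 0 → straight: x' = 0 + 1.5·cos(2.3562)·0.5 = -0.5303
y' = -5 + 1.5·sin(2.3562)·0.5 = -4.4697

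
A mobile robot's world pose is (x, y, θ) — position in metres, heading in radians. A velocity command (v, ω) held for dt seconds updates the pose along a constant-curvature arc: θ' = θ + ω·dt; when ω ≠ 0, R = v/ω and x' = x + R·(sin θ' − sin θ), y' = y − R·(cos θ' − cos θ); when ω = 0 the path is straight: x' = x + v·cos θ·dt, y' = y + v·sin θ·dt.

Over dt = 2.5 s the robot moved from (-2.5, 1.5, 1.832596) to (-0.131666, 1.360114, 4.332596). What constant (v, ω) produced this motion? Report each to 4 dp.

v = -1.2500, ω = 1.0000

Δθ = 4.332596 − 1.832596 = 2.500000
ω = Δθ/dt = 2.500000/2.5 = 1.0000
R = Δx/(sin θ' − sin θ) = -1.2500
v = R·ω = -1.2500·1.0000 = -1.2500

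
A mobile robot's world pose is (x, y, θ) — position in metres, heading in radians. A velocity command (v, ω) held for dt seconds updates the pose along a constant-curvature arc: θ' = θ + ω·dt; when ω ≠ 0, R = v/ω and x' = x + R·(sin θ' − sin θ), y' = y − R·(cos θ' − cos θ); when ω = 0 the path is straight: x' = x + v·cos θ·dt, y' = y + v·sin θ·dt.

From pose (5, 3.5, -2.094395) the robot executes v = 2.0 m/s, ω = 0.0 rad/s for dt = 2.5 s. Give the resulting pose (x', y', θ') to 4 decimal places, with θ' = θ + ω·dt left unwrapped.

(2.5000, -0.8301, -2.0944)

θ' = -2.0944 + 0.0·2.5 = -2.0944
ω = 0 → straight: x' = 5 + 2.0·cos(-2.0944)·2.5 = 2.5000
y' = 3.5 + 2.0·sin(-2.0944)·2.5 = -0.8301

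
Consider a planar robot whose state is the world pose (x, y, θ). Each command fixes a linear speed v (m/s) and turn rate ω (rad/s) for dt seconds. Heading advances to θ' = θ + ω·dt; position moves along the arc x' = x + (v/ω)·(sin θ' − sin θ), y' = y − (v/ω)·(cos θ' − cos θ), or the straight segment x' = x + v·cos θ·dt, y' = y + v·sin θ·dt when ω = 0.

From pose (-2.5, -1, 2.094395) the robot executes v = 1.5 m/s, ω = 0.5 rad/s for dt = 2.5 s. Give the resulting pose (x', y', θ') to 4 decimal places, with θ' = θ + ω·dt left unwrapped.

θ' = 2.0944 + 0.5·2.5 = 3.3444
R = v/ω = 1.5/0.5 = 3.0000
x' = -2.5 + 3.0000·(sin 3.3444 − sin 2.0944) = -5.7023
y' = -1 − 3.0000·(cos 3.3444 − cos 2.0944) = 0.4385

(-5.7023, 0.4385, 3.3444)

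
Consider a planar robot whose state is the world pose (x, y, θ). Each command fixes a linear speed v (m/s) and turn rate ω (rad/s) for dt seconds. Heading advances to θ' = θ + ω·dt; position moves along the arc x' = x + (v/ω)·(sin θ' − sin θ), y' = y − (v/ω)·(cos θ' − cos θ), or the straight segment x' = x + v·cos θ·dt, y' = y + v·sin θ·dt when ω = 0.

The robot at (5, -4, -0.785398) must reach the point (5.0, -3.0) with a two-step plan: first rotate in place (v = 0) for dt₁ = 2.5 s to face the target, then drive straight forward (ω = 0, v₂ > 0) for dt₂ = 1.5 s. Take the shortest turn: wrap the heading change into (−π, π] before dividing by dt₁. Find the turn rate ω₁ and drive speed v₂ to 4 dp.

heading to target = atan2(-3−-4, 5−5) = 1.5708
Δθ = wrap(1.5708 − -0.7854) = 2.3562; ω₁ = Δθ/dt₁ = 0.9425
distance = √((5−5)² + (-3−-4)²) = 1.0000; v₂ = distance/dt₂ = 0.6667

ω₁ = 0.9425, v₂ = 0.6667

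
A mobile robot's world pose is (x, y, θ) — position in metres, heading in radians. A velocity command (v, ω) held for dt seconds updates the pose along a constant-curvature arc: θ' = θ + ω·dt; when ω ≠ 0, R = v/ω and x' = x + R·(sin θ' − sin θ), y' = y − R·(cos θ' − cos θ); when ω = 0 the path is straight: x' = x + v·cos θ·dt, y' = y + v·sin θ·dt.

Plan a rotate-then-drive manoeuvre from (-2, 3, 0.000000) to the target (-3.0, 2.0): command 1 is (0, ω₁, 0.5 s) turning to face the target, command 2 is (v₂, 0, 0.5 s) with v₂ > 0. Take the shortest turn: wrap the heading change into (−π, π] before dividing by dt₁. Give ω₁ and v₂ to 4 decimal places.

ω₁ = -4.7124, v₂ = 2.8284

heading to target = atan2(2−3, -3−-2) = -2.3562
Δθ = wrap(-2.3562 − 0.0000) = -2.3562; ω₁ = Δθ/dt₁ = -4.7124
distance = √((-3−-2)² + (2−3)²) = 1.4142; v₂ = distance/dt₂ = 2.8284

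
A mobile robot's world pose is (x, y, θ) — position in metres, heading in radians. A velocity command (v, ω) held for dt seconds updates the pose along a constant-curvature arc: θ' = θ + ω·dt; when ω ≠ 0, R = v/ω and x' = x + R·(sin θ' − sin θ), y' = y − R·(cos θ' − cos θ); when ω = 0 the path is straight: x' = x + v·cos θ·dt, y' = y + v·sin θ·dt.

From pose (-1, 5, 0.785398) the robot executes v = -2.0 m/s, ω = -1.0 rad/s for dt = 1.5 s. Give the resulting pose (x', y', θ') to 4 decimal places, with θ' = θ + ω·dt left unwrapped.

θ' = 0.7854 + -1.0·1.5 = -0.7146
R = v/ω = -2.0/-1.0 = 2.0000
x' = -1 + 2.0000·(sin -0.7146 − sin 0.7854) = -3.7248
y' = 5 − 2.0000·(cos -0.7146 − cos 0.7854) = 4.9035

(-3.7248, 4.9035, -0.7146)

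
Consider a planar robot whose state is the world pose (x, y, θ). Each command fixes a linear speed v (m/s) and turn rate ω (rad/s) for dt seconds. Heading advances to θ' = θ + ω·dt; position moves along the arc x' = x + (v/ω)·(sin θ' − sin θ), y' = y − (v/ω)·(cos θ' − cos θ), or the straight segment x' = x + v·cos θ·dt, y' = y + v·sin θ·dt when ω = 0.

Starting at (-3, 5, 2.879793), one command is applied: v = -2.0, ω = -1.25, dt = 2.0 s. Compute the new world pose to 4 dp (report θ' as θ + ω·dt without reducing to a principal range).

θ' = 2.8798 + -1.25·2.0 = 0.3798
R = v/ω = -2.0/-1.25 = 1.6000
x' = -3 + 1.6000·(sin 0.3798 − sin 2.8798) = -2.8209
y' = 5 − 1.6000·(cos 0.3798 − cos 2.8798) = 1.9685

(-2.8209, 1.9685, 0.3798)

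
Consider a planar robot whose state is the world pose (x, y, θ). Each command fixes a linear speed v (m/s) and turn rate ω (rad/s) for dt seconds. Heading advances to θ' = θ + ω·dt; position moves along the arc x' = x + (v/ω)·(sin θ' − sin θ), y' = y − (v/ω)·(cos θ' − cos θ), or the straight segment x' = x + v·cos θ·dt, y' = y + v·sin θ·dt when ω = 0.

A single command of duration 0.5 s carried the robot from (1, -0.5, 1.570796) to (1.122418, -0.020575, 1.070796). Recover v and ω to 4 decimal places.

v = 1.0000, ω = -1.0000

Δθ = 1.070796 − 1.570796 = -0.500000
ω = Δθ/dt = -0.500000/0.5 = -1.0000
R = −Δy/(cos θ' − cos θ) = -1.0000
v = R·ω = -1.0000·-1.0000 = 1.0000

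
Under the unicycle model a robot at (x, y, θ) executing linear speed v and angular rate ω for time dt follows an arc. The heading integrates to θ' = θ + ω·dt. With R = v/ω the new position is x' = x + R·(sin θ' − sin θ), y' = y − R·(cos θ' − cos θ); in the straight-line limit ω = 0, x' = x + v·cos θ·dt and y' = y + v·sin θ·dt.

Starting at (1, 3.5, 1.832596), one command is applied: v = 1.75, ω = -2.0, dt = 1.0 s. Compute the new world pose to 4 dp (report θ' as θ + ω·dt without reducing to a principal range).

θ' = 1.8326 + -2.0·1.0 = -0.1674
R = v/ω = 1.75/-2.0 = -0.8750
x' = 1 + -0.8750·(sin -0.1674 − sin 1.8326) = 1.9910
y' = 3.5 − -0.8750·(cos -0.1674 − cos 1.8326) = 4.5892

(1.9910, 4.5892, -0.1674)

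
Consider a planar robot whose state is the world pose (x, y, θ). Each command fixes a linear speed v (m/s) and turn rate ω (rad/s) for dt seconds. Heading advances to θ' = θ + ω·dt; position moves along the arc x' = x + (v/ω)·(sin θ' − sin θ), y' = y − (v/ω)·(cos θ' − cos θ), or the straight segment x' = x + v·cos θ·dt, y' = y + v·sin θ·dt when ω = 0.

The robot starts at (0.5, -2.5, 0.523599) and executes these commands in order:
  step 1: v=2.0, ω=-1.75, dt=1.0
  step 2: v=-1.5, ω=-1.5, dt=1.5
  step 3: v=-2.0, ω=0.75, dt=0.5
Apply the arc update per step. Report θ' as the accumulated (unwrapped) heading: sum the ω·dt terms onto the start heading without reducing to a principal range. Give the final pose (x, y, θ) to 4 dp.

(4.4004, -1.9677, -3.1014)

step 1: θ'=-1.2264 (R=-1.1429) → pose (2.1472, -3.1039, -1.2264)
step 2: θ'=-3.4764 (R=1.0000) → pose (3.4170, -1.8218, -3.4764)
step 3: θ'=-3.1014 (R=-2.6667) → pose (4.4004, -1.9677, -3.1014)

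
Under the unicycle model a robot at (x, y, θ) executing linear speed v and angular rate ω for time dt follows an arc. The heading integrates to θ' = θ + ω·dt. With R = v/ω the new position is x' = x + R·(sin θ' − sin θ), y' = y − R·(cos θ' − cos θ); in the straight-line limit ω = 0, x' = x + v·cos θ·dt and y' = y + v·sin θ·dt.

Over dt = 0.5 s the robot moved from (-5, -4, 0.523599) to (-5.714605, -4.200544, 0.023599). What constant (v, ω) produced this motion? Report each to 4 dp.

v = -1.5000, ω = -1.0000

Δθ = 0.023599 − 0.523599 = -0.500000
ω = Δθ/dt = -0.500000/0.5 = -1.0000
R = Δx/(sin θ' − sin θ) = 1.5000
v = R·ω = 1.5000·-1.0000 = -1.5000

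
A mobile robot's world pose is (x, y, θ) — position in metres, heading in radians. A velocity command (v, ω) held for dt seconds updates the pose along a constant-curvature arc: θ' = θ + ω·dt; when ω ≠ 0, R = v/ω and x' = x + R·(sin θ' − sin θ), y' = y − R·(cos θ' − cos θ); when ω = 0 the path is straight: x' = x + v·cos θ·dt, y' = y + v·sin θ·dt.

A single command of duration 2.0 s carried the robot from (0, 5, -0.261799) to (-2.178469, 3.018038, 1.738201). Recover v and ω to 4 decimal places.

Δθ = 1.738201 − -0.261799 = 2.000000
ω = Δθ/dt = 2.000000/2.0 = 1.0000
R = Δx/(sin θ' − sin θ) = -1.7500
v = R·ω = -1.7500·1.0000 = -1.7500

v = -1.7500, ω = 1.0000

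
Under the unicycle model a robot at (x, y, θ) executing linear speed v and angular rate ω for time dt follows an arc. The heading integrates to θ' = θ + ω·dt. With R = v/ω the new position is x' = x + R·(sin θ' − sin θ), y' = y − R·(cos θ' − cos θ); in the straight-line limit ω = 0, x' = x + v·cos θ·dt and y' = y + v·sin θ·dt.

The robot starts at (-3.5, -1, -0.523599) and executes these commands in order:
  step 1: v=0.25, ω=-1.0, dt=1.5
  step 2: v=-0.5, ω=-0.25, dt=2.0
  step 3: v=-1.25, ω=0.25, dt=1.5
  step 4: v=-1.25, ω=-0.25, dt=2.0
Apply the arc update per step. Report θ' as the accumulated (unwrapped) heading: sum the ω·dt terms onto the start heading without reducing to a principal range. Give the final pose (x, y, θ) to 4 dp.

step 1: θ'=-2.0236 (R=-0.2500) → pose (-3.4002, -1.3259, -2.0236)
step 2: θ'=-2.5236 (R=2.0000) → pose (-2.7605, -0.5708, -2.5236)
step 3: θ'=-2.1486 (R=-5.0000) → pose (-1.4692, 0.7735, -2.1486)
step 4: θ'=-2.6486 (R=5.0000) → pose (0.3528, 2.4472, -2.6486)

(0.3528, 2.4472, -2.6486)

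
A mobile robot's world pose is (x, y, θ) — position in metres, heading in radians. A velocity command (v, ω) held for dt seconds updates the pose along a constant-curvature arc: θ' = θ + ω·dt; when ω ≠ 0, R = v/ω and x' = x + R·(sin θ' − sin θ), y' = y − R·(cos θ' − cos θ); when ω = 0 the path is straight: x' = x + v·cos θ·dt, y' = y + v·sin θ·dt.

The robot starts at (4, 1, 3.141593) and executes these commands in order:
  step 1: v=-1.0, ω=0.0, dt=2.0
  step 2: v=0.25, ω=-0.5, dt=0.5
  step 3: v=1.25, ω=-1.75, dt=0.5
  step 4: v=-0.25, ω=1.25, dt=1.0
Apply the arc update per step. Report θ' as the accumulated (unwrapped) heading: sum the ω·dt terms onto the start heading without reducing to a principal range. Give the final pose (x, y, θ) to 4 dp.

(5.6139, 1.2874, 3.2666)

step 1: θ'=3.1416 (straight) → pose (6.0000, 1.0000, 3.1416)
step 2: θ'=2.8916 (R=-0.5000) → pose (5.8763, 1.0155, 2.8916)
step 3: θ'=2.0166 (R=-0.7143) → pose (5.4085, 1.3996, 2.0166)
step 4: θ'=3.2666 (R=-0.2000) → pose (5.6139, 1.2874, 3.2666)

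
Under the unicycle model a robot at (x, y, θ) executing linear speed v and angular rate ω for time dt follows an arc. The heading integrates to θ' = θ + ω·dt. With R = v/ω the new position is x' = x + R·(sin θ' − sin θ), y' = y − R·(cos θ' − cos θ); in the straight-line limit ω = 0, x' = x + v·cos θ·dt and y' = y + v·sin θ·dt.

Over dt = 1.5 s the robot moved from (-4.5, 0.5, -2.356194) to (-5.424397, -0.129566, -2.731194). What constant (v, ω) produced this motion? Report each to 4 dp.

Δθ = -2.731194 − -2.356194 = -0.375000
ω = Δθ/dt = -0.375000/1.5 = -0.2500
R = Δx/(sin θ' − sin θ) = -3.0000
v = R·ω = -3.0000·-0.2500 = 0.7500

v = 0.7500, ω = -0.2500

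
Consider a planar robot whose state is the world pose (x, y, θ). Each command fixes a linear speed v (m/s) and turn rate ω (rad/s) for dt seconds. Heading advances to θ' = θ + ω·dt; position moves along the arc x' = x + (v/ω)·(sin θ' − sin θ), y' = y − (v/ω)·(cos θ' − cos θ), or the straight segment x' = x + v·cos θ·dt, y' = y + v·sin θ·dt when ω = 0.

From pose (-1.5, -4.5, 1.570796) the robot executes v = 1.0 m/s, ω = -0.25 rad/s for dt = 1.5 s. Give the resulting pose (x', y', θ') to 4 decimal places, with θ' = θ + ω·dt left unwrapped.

(-1.2220, -3.0349, 1.1958)

θ' = 1.5708 + -0.25·1.5 = 1.1958
R = v/ω = 1.0/-0.25 = -4.0000
x' = -1.5 + -4.0000·(sin 1.1958 − sin 1.5708) = -1.2220
y' = -4.5 − -4.0000·(cos 1.1958 − cos 1.5708) = -3.0349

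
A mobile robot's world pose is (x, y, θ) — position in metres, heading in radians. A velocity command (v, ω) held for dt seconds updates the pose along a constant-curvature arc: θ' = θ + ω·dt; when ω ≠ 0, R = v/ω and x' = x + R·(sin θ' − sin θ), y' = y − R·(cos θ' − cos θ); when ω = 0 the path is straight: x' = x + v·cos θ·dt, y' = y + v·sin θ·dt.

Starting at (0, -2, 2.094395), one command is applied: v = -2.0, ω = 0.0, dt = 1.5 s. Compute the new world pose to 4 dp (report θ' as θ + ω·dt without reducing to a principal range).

(1.5000, -4.5981, 2.0944)

θ' = 2.0944 + 0.0·1.5 = 2.0944
ω = 0 → straight: x' = 0 + -2.0·cos(2.0944)·1.5 = 1.5000
y' = -2 + -2.0·sin(2.0944)·1.5 = -4.5981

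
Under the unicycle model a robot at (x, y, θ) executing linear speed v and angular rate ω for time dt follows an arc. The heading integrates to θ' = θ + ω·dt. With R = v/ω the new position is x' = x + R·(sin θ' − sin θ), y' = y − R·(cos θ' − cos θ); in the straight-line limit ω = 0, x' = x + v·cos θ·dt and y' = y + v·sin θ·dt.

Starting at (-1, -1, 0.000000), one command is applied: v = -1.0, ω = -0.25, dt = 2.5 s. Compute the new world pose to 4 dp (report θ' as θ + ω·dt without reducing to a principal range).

θ' = 0.0000 + -0.25·2.5 = -0.6250
R = v/ω = -1.0/-0.25 = 4.0000
x' = -1 + 4.0000·(sin -0.6250 − sin 0.0000) = -3.3404
y' = -1 − 4.0000·(cos -0.6250 − cos 0.0000) = -0.2439

(-3.3404, -0.2439, -0.6250)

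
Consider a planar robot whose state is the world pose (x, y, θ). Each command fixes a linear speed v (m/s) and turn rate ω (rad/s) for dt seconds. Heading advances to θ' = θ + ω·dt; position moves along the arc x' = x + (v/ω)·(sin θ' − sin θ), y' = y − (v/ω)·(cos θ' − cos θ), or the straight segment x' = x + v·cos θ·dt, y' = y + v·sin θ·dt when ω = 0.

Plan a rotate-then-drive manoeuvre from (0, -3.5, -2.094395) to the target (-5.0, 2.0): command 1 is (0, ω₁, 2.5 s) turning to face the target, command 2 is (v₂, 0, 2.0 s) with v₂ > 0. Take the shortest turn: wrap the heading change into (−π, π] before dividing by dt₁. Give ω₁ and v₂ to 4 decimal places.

ω₁ = -0.7521, v₂ = 3.7165

heading to target = atan2(2−-3.5, -5−0) = 2.3086
Δθ = wrap(2.3086 − -2.0944) = -1.8802; ω₁ = Δθ/dt₁ = -0.7521
distance = √((-5−0)² + (2−-3.5)²) = 7.4330; v₂ = distance/dt₂ = 3.7165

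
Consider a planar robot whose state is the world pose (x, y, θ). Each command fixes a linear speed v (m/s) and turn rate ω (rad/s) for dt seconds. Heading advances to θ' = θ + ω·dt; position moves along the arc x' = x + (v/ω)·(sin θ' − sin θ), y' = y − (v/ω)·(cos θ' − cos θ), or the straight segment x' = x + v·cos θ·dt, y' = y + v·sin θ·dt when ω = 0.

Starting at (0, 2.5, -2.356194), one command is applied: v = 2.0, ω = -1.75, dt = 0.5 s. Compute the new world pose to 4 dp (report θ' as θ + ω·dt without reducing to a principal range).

θ' = -2.3562 + -1.75·0.5 = -3.2312
R = v/ω = 2.0/-1.75 = -1.1429
x' = 0 + -1.1429·(sin -3.2312 − sin -2.3562) = -0.9104
y' = 2.5 − -1.1429·(cos -3.2312 − cos -2.3562) = 2.1698

(-0.9104, 2.1698, -3.2312)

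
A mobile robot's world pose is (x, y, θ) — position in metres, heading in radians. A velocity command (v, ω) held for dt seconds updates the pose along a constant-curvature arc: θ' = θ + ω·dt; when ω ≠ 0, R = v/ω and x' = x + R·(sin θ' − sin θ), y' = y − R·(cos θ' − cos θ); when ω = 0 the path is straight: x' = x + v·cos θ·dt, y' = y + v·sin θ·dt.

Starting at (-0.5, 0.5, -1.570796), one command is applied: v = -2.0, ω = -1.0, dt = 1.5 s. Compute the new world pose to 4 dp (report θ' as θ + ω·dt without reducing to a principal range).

θ' = -1.5708 + -1.0·1.5 = -3.0708
R = v/ω = -2.0/-1.0 = 2.0000
x' = -0.5 + 2.0000·(sin -3.0708 − sin -1.5708) = 1.3585
y' = 0.5 − 2.0000·(cos -3.0708 − cos -1.5708) = 2.4950

(1.3585, 2.4950, -3.0708)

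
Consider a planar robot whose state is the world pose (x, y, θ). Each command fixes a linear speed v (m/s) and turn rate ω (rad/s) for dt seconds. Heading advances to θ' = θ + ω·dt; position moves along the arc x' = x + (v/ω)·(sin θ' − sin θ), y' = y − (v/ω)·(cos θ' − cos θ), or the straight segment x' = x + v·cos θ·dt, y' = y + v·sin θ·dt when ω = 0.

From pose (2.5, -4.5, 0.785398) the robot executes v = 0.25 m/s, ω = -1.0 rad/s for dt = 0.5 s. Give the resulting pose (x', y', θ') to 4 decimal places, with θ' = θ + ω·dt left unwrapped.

θ' = 0.7854 + -1.0·0.5 = 0.2854
R = v/ω = 0.25/-1.0 = -0.2500
x' = 2.5 + -0.2500·(sin 0.2854 − sin 0.7854) = 2.6064
y' = -4.5 − -0.2500·(cos 0.2854 − cos 0.7854) = -4.4369

(2.6064, -4.4369, 0.2854)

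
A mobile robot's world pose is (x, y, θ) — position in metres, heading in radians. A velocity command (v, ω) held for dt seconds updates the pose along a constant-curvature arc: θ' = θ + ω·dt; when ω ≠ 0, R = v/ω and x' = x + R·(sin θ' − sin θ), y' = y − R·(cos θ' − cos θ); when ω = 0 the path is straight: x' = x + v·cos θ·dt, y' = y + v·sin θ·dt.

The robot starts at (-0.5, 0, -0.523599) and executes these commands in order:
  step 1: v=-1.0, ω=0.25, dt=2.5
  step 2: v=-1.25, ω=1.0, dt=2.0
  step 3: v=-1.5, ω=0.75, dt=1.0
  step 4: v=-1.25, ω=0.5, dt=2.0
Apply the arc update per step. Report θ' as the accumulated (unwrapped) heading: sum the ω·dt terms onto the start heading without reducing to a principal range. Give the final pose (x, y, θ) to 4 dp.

step 1: θ'=0.1014 (R=-4.0000) → pose (-2.9049, 0.5154, 0.1014)
step 2: θ'=2.1014 (R=-1.2500) → pose (-3.8565, -1.3608, 2.1014)
step 3: θ'=2.8514 (R=-2.0000) → pose (-2.7038, -2.2651, 2.8514)
step 4: θ'=3.8514 (R=-2.5000) → pose (-0.3592, -1.7658, 3.8514)

(-0.3592, -1.7658, 3.8514)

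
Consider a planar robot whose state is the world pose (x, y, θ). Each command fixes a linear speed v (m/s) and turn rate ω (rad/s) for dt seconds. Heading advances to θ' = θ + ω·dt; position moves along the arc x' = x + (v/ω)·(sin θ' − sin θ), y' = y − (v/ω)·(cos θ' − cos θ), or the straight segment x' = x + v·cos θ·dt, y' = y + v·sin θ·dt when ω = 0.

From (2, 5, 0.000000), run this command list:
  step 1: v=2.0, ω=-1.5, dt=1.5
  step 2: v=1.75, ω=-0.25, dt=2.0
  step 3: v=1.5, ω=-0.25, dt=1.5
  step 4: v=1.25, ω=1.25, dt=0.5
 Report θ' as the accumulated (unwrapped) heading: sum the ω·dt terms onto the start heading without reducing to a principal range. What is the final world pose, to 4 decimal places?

(-2.5097, 0.1041, -2.5000)

step 1: θ'=-2.2500 (R=-1.3333) → pose (3.0374, 2.8291, -2.2500)
step 2: θ'=-2.7500 (R=-7.0000) → pose (0.2625, 0.7562, -2.7500)
step 3: θ'=-3.1250 (R=-6.0000) → pose (-1.9279, 0.3028, -3.1250)
step 4: θ'=-2.5000 (R=1.0000) → pose (-2.5097, 0.1041, -2.5000)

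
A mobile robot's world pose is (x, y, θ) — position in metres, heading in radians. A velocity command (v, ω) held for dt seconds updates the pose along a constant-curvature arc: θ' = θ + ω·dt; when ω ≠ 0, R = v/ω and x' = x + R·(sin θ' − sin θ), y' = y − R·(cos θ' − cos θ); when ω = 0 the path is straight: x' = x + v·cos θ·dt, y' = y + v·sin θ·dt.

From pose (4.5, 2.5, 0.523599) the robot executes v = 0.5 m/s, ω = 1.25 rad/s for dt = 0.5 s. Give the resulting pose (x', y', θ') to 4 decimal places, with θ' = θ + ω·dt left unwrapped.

θ' = 0.5236 + 1.25·0.5 = 1.1486
R = v/ω = 0.5/1.25 = 0.4000
x' = 4.5 + 0.4000·(sin 1.1486 − sin 0.5236) = 4.6649
y' = 2.5 − 0.4000·(cos 1.1486 − cos 0.5236) = 2.6825

(4.6649, 2.6825, 1.1486)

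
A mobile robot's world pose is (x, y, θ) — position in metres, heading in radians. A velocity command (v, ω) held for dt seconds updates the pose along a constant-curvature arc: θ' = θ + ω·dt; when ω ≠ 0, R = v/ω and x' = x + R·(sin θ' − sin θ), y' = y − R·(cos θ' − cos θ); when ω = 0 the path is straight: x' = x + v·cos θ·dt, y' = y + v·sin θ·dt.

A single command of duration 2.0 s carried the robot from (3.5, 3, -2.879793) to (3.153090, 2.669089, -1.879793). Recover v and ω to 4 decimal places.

v = 0.2500, ω = 0.5000

Δθ = -1.879793 − -2.879793 = 1.000000
ω = Δθ/dt = 1.000000/2.0 = 0.5000
R = Δx/(sin θ' − sin θ) = 0.5000
v = R·ω = 0.5000·0.5000 = 0.2500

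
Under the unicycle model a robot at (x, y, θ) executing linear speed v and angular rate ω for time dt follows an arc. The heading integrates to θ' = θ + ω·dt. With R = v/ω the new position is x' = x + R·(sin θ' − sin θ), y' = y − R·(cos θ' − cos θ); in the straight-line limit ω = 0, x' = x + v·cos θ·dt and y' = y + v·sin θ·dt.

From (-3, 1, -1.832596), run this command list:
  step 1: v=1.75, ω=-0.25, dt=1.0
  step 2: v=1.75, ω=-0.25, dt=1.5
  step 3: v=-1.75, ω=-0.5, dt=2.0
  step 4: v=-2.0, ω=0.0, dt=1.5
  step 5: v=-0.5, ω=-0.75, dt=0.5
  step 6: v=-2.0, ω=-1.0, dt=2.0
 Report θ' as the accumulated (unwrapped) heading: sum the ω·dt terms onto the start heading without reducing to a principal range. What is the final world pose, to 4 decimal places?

(0.6266, -6.3935, -5.8326)

step 1: θ'=-2.0826 (R=-7.0000) → pose (-3.6584, -0.6165, -2.0826)
step 2: θ'=-2.4576 (R=-7.0000) → pose (-5.3382, -2.6136, -2.4576)
step 3: θ'=-3.4576 (R=3.5000) → pose (-2.0389, -1.9996, -3.4576)
step 4: θ'=-3.4576 (straight) → pose (0.8126, -2.9319, -3.4576)
step 5: θ'=-3.8326 (R=0.6667) → pose (1.0303, -3.0519, -3.8326)
step 6: θ'=-5.8326 (R=2.0000) → pose (0.6266, -6.3935, -5.8326)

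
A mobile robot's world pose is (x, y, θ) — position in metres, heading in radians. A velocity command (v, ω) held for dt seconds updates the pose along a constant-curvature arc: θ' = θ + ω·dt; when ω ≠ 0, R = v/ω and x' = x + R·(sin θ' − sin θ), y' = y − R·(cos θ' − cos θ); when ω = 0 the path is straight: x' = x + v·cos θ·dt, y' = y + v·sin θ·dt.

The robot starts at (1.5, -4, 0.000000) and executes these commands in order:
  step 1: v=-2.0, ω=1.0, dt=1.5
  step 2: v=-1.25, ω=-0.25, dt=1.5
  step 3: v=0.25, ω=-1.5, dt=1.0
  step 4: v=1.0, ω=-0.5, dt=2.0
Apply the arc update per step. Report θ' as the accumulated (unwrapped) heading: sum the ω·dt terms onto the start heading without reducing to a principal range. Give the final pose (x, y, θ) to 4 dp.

step 1: θ'=1.5000 (R=-2.0000) → pose (-0.4950, -5.8585, 1.5000)
step 2: θ'=1.1250 (R=5.0000) → pose (-0.9711, -7.6607, 1.1250)
step 3: θ'=-0.3750 (R=-0.1667) → pose (-0.7597, -7.5775, -0.3750)
step 4: θ'=-1.3750 (R=-2.0000) → pose (0.4695, -9.0494, -1.3750)

(0.4695, -9.0494, -1.3750)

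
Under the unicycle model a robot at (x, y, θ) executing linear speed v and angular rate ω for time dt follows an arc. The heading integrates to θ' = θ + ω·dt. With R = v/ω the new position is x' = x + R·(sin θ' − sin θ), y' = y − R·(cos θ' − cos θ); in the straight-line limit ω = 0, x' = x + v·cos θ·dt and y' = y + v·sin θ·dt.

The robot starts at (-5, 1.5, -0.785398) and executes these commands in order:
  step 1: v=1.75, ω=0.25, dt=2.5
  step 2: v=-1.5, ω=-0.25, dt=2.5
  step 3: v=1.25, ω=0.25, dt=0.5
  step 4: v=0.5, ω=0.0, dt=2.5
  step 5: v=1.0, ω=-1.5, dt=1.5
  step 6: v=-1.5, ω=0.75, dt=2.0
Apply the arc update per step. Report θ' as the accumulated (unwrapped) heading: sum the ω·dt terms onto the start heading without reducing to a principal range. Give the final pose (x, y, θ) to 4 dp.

step 1: θ'=-0.1604 (R=7.0000) → pose (-1.1682, -0.4604, -0.1604)
step 2: θ'=-0.7854 (R=6.0000) → pose (-4.4526, 1.2199, -0.7854)
step 3: θ'=-0.6604 (R=5.0000) → pose (-3.9842, 0.8067, -0.6604)
step 4: θ'=-0.6604 (straight) → pose (-2.9970, 0.0399, -0.6604)
step 5: θ'=-2.9104 (R=-0.6667) → pose (-3.2532, -1.1355, -2.9104)
step 6: θ'=-1.4104 (R=-2.0000) → pose (-1.7372, 1.1307, -1.4104)

(-1.7372, 1.1307, -1.4104)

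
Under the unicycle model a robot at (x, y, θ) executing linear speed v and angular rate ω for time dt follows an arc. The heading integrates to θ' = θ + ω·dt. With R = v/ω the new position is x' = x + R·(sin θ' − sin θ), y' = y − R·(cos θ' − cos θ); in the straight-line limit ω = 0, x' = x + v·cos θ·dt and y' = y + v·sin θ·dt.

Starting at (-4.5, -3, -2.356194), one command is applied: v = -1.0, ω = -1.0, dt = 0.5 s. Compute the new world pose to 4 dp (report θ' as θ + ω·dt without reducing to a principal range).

(-4.0744, -2.7476, -2.8562)

θ' = -2.3562 + -1.0·0.5 = -2.8562
R = v/ω = -1.0/-1.0 = 1.0000
x' = -4.5 + 1.0000·(sin -2.8562 − sin -2.3562) = -4.0744
y' = -3 − 1.0000·(cos -2.8562 − cos -2.3562) = -2.7476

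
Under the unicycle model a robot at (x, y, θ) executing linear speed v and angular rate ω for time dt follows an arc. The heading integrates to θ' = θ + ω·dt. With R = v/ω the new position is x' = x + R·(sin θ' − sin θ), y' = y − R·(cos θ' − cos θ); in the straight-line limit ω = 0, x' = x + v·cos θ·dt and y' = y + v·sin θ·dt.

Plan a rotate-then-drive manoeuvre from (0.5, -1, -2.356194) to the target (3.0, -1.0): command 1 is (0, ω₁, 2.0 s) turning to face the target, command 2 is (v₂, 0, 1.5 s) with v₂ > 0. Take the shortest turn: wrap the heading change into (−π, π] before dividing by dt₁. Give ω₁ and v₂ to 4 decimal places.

heading to target = atan2(-1−-1, 3−0.5) = 0.0000
Δθ = wrap(0.0000 − -2.3562) = 2.3562; ω₁ = Δθ/dt₁ = 1.1781
distance = √((3−0.5)² + (-1−-1)²) = 2.5000; v₂ = distance/dt₂ = 1.6667

ω₁ = 1.1781, v₂ = 1.6667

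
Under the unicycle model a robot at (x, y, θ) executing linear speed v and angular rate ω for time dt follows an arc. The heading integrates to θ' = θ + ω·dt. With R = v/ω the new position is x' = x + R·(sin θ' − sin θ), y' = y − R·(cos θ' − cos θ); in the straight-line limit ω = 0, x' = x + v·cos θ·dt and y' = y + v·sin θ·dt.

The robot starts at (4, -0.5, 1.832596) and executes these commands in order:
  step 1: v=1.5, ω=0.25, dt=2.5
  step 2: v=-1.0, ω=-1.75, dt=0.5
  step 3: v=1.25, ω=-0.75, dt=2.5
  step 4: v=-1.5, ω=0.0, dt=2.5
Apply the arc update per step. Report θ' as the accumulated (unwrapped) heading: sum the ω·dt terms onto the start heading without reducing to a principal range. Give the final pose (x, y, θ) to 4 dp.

(0.7623, 4.8578, -0.2924)

step 1: θ'=2.4576 (R=6.0000) → pose (1.9958, 2.5974, 2.4576)
step 2: θ'=1.5826 (R=0.5714) → pose (2.2061, 2.1613, 1.5826)
step 3: θ'=-0.2924 (R=-1.6667) → pose (4.3531, 3.7768, -0.2924)
step 4: θ'=-0.2924 (straight) → pose (0.7623, 4.8578, -0.2924)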